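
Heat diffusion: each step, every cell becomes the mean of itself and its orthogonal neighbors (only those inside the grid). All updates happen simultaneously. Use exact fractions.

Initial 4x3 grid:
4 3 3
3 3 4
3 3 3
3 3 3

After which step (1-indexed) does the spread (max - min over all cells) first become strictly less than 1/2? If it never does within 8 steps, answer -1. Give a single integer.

Answer: 1

Derivation:
Step 1: max=10/3, min=3, spread=1/3
  -> spread < 1/2 first at step 1
Step 2: max=787/240, min=3, spread=67/240
Step 3: max=7067/2160, min=145/48, spread=271/1080
Step 4: max=420799/129600, min=7321/2400, spread=5093/25920
Step 5: max=25139501/7776000, min=662611/216000, spread=257101/1555200
Step 6: max=1501333999/466560000, min=19987967/6480000, spread=497603/3732480
Step 7: max=89774837141/27993600000, min=200646113/64800000, spread=123828653/1119744000
Step 8: max=5369989884319/1679616000000, min=18118295413/5832000000, spread=1215366443/13436928000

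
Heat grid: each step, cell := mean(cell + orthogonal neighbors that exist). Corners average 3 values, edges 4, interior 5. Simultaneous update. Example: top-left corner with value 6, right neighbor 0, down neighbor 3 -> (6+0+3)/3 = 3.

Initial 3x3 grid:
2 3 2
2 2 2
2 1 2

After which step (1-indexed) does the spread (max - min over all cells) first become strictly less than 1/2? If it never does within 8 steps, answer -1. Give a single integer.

Step 1: max=7/3, min=5/3, spread=2/3
Step 2: max=107/48, min=85/48, spread=11/24
  -> spread < 1/2 first at step 2
Step 3: max=1241/576, min=1063/576, spread=89/288
Step 4: max=14579/6912, min=13069/6912, spread=755/3456
Step 5: max=172241/82944, min=159535/82944, spread=6353/41472
Step 6: max=2044187/995328, min=1937125/995328, spread=53531/497664
Step 7: max=24338825/11943936, min=23436919/11943936, spread=450953/5971968
Step 8: max=290453507/143327232, min=282855421/143327232, spread=3799043/71663616

Answer: 2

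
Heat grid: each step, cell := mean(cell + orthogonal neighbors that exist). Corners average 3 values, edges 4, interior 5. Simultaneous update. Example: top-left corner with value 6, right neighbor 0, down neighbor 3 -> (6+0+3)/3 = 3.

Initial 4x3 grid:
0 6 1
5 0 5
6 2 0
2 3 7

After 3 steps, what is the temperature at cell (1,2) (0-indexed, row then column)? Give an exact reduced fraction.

Step 1: cell (1,2) = 3/2
Step 2: cell (1,2) = 63/20
Step 3: cell (1,2) = 66/25
Full grid after step 3:
  6781/2160 38711/14400 2117/720
  5227/1800 18619/6000 66/25
  6067/1800 1457/500 2821/900
  1783/540 8141/2400 3331/1080

Answer: 66/25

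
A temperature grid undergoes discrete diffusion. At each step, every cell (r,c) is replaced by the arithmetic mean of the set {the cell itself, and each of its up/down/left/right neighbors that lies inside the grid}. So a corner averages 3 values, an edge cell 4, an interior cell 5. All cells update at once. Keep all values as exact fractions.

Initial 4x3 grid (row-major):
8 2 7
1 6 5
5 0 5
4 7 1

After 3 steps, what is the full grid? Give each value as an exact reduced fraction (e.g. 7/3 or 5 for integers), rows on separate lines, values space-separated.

After step 1:
  11/3 23/4 14/3
  5 14/5 23/4
  5/2 23/5 11/4
  16/3 3 13/3
After step 2:
  173/36 1013/240 97/18
  419/120 239/50 479/120
  523/120 313/100 523/120
  65/18 259/60 121/36
After step 3:
  9013/2160 69103/14400 9793/2160
  3923/900 23537/6000 16667/3600
  3283/900 6283/1500 13357/3600
  4423/1080 12977/3600 4333/1080

Answer: 9013/2160 69103/14400 9793/2160
3923/900 23537/6000 16667/3600
3283/900 6283/1500 13357/3600
4423/1080 12977/3600 4333/1080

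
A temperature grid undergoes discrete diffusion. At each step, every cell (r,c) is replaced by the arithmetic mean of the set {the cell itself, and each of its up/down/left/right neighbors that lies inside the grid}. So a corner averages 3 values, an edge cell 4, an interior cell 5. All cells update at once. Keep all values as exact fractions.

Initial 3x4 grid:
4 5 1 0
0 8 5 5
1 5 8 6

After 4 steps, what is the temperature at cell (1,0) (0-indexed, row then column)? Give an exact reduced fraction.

Answer: 218357/57600

Derivation:
Step 1: cell (1,0) = 13/4
Step 2: cell (1,0) = 257/80
Step 3: cell (1,0) = 3607/960
Step 4: cell (1,0) = 218357/57600
Full grid after step 4:
  32147/8640 54883/14400 3817/960 16873/4320
  218357/57600 33683/8000 157531/36000 3857/864
  35057/8640 31729/7200 21139/4320 31637/6480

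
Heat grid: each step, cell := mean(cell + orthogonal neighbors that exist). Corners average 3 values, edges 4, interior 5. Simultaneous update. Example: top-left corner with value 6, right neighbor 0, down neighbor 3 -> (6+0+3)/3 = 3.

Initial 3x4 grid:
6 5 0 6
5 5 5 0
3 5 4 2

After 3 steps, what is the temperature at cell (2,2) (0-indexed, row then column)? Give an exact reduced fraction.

Step 1: cell (2,2) = 4
Step 2: cell (2,2) = 261/80
Step 3: cell (2,2) = 8731/2400
Full grid after step 3:
  2035/432 7487/1800 4403/1200 2111/720
  65351/14400 6541/1500 3389/1000 14987/4800
  493/108 29273/7200 8731/2400 1063/360

Answer: 8731/2400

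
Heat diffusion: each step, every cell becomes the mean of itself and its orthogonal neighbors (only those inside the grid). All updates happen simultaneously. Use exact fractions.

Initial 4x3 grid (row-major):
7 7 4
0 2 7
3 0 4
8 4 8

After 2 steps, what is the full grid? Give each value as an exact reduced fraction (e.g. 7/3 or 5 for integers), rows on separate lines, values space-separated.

After step 1:
  14/3 5 6
  3 16/5 17/4
  11/4 13/5 19/4
  5 5 16/3
After step 2:
  38/9 283/60 61/12
  817/240 361/100 91/20
  267/80 183/50 127/30
  17/4 269/60 181/36

Answer: 38/9 283/60 61/12
817/240 361/100 91/20
267/80 183/50 127/30
17/4 269/60 181/36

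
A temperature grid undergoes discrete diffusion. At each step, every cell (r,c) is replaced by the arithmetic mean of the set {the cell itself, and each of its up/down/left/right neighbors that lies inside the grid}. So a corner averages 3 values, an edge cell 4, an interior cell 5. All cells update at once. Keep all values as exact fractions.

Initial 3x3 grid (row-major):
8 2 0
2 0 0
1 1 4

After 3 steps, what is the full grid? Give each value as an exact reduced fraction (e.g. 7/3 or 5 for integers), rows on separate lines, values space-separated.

Answer: 355/144 595/288 325/216
1291/576 409/240 101/72
793/432 51/32 277/216

Derivation:
After step 1:
  4 5/2 2/3
  11/4 1 1
  4/3 3/2 5/3
After step 2:
  37/12 49/24 25/18
  109/48 7/4 13/12
  67/36 11/8 25/18
After step 3:
  355/144 595/288 325/216
  1291/576 409/240 101/72
  793/432 51/32 277/216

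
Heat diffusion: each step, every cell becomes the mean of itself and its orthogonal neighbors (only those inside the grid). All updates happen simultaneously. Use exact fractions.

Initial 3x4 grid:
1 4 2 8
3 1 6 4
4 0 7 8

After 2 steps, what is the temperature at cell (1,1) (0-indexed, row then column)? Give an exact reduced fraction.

Step 1: cell (1,1) = 14/5
Step 2: cell (1,1) = 281/100
Full grid after step 2:
  83/36 187/60 47/12 97/18
  201/80 281/100 471/100 43/8
  91/36 803/240 223/48 217/36

Answer: 281/100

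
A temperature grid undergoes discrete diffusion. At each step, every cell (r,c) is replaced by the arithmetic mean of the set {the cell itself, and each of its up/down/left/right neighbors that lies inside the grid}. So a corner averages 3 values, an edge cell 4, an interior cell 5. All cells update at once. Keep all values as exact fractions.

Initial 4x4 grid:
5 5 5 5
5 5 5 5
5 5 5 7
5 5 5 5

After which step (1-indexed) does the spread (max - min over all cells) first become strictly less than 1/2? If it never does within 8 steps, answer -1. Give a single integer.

Answer: 3

Derivation:
Step 1: max=17/3, min=5, spread=2/3
Step 2: max=331/60, min=5, spread=31/60
Step 3: max=2911/540, min=5, spread=211/540
  -> spread < 1/2 first at step 3
Step 4: max=286843/54000, min=5, spread=16843/54000
Step 5: max=2568643/486000, min=22579/4500, spread=130111/486000
Step 6: max=76542367/14580000, min=1357159/270000, spread=3255781/14580000
Step 7: max=2287353691/437400000, min=1361107/270000, spread=82360351/437400000
Step 8: max=68361316891/13122000000, min=245506441/48600000, spread=2074577821/13122000000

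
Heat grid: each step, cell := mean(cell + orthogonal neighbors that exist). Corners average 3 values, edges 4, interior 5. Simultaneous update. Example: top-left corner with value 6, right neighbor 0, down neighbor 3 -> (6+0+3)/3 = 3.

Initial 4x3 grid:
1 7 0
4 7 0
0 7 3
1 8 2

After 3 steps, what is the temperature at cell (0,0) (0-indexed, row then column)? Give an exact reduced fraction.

Step 1: cell (0,0) = 4
Step 2: cell (0,0) = 43/12
Step 3: cell (0,0) = 533/144
Full grid after step 3:
  533/144 10127/2880 1417/432
  881/240 4483/1200 2453/720
  297/80 581/150 2693/720
  269/72 5671/1440 427/108

Answer: 533/144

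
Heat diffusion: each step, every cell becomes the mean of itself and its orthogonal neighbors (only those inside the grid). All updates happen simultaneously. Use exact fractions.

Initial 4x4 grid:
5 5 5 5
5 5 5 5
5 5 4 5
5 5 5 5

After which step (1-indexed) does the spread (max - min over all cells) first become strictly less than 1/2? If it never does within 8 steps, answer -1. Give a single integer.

Answer: 1

Derivation:
Step 1: max=5, min=19/4, spread=1/4
  -> spread < 1/2 first at step 1
Step 2: max=5, min=239/50, spread=11/50
Step 3: max=5, min=11633/2400, spread=367/2400
Step 4: max=2987/600, min=52429/10800, spread=1337/10800
Step 5: max=89531/18000, min=1578331/324000, spread=33227/324000
Step 6: max=535951/108000, min=47385673/9720000, spread=849917/9720000
Step 7: max=8031467/1620000, min=1424285653/291600000, spread=21378407/291600000
Step 8: max=2406311657/486000000, min=42773537629/8748000000, spread=540072197/8748000000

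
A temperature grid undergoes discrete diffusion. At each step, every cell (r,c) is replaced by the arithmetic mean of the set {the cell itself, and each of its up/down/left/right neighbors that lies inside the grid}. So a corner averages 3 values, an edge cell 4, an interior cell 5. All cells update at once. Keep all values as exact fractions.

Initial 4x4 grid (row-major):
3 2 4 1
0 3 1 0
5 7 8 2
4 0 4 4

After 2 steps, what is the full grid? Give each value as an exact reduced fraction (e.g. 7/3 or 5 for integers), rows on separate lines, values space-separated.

After step 1:
  5/3 3 2 5/3
  11/4 13/5 16/5 1
  4 23/5 22/5 7/2
  3 15/4 4 10/3
After step 2:
  89/36 139/60 37/15 14/9
  661/240 323/100 66/25 281/120
  287/80 387/100 197/50 367/120
  43/12 307/80 929/240 65/18

Answer: 89/36 139/60 37/15 14/9
661/240 323/100 66/25 281/120
287/80 387/100 197/50 367/120
43/12 307/80 929/240 65/18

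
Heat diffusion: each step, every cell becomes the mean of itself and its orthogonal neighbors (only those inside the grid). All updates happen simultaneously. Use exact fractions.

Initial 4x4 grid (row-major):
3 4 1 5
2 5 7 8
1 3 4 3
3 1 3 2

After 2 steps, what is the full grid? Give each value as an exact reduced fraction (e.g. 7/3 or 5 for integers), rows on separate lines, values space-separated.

Answer: 3 147/40 103/24 44/9
61/20 18/5 116/25 59/12
71/30 63/20 371/100 25/6
77/36 71/30 35/12 113/36

Derivation:
After step 1:
  3 13/4 17/4 14/3
  11/4 21/5 5 23/4
  9/4 14/5 4 17/4
  5/3 5/2 5/2 8/3
After step 2:
  3 147/40 103/24 44/9
  61/20 18/5 116/25 59/12
  71/30 63/20 371/100 25/6
  77/36 71/30 35/12 113/36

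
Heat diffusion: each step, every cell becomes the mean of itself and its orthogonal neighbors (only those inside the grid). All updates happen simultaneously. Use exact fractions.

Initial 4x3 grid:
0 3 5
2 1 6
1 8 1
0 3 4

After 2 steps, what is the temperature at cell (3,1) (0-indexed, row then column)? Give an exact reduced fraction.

Step 1: cell (3,1) = 15/4
Step 2: cell (3,1) = 211/80
Full grid after step 2:
  59/36 151/48 61/18
  113/48 133/50 25/6
  473/240 361/100 101/30
  47/18 211/80 67/18

Answer: 211/80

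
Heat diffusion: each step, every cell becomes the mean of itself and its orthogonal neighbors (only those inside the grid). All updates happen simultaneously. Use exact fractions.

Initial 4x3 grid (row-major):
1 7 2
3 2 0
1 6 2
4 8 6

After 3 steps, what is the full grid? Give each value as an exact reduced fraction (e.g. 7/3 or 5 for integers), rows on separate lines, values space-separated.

After step 1:
  11/3 3 3
  7/4 18/5 3/2
  7/2 19/5 7/2
  13/3 6 16/3
After step 2:
  101/36 199/60 5/2
  751/240 273/100 29/10
  803/240 102/25 53/15
  83/18 73/15 89/18
After step 3:
  6661/2160 10217/3600 523/180
  21619/7200 19387/6000 3499/1200
  27299/7200 22267/6000 1739/450
  9233/2160 4163/900 1201/270

Answer: 6661/2160 10217/3600 523/180
21619/7200 19387/6000 3499/1200
27299/7200 22267/6000 1739/450
9233/2160 4163/900 1201/270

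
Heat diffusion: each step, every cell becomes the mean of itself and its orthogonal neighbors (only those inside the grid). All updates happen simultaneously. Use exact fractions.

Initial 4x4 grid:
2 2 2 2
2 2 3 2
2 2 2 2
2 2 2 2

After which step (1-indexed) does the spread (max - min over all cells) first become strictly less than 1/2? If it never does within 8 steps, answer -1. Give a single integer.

Step 1: max=9/4, min=2, spread=1/4
  -> spread < 1/2 first at step 1
Step 2: max=111/50, min=2, spread=11/50
Step 3: max=5167/2400, min=2, spread=367/2400
Step 4: max=23171/10800, min=1213/600, spread=1337/10800
Step 5: max=689669/324000, min=36469/18000, spread=33227/324000
Step 6: max=20654327/9720000, min=220049/108000, spread=849917/9720000
Step 7: max=616914347/291600000, min=3308533/1620000, spread=21378407/291600000
Step 8: max=18462462371/8748000000, min=995688343/486000000, spread=540072197/8748000000

Answer: 1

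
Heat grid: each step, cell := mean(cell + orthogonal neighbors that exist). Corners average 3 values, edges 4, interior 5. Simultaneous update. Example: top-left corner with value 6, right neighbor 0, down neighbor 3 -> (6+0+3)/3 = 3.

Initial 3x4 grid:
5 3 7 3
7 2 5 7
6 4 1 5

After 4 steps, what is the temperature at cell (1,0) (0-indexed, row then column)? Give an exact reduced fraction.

Answer: 497831/108000

Derivation:
Step 1: cell (1,0) = 5
Step 2: cell (1,0) = 149/30
Step 3: cell (1,0) = 8359/1800
Step 4: cell (1,0) = 497831/108000
Full grid after step 4:
  100217/21600 330869/72000 997927/216000 306361/64800
  497831/108000 802951/180000 268817/60000 329869/72000
  72919/16200 236683/54000 116569/27000 71609/16200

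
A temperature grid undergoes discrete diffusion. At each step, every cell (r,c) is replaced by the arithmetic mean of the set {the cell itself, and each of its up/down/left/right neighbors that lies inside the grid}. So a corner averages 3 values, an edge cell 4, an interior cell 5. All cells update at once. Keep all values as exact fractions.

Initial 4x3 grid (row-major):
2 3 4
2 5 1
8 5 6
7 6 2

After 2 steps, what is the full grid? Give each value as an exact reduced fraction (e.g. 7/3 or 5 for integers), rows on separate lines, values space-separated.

Answer: 121/36 117/40 61/18
917/240 419/100 401/120
91/16 116/25 109/24
35/6 17/3 79/18

Derivation:
After step 1:
  7/3 7/2 8/3
  17/4 16/5 4
  11/2 6 7/2
  7 5 14/3
After step 2:
  121/36 117/40 61/18
  917/240 419/100 401/120
  91/16 116/25 109/24
  35/6 17/3 79/18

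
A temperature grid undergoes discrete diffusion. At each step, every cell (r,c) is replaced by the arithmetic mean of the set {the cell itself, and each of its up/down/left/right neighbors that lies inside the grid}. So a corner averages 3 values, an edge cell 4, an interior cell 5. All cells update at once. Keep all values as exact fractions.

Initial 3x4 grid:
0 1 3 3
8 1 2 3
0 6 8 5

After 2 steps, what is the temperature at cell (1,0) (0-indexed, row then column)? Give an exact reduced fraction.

Step 1: cell (1,0) = 9/4
Step 2: cell (1,0) = 811/240
Full grid after step 2:
  13/6 101/40 99/40 17/6
  811/240 57/20 71/20 899/240
  32/9 259/60 133/30 83/18

Answer: 811/240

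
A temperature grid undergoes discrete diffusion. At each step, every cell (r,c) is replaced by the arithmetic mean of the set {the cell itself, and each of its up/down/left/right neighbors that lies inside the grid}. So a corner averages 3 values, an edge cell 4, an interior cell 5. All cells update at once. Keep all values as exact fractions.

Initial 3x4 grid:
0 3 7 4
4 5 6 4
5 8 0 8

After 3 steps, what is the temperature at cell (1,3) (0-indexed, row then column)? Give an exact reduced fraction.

Step 1: cell (1,3) = 11/2
Step 2: cell (1,3) = 189/40
Step 3: cell (1,3) = 12007/2400
Full grid after step 3:
  8237/2160 28931/7200 3779/800 3463/720
  3239/800 9141/2000 9301/2000 12007/2400
  5021/1080 8389/1800 5981/1200 191/40

Answer: 12007/2400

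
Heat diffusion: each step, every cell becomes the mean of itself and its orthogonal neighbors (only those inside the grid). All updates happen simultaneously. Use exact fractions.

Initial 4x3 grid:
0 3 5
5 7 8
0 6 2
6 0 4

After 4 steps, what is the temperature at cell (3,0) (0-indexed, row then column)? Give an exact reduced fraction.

Step 1: cell (3,0) = 2
Step 2: cell (3,0) = 41/12
Step 3: cell (3,0) = 443/144
Step 4: cell (3,0) = 74461/21600
Full grid after step 4:
  499091/129600 415741/96000 588541/129600
  841171/216000 163629/40000 30853/6750
  252497/72000 236831/60000 24031/6000
  74461/21600 247127/72000 40793/10800

Answer: 74461/21600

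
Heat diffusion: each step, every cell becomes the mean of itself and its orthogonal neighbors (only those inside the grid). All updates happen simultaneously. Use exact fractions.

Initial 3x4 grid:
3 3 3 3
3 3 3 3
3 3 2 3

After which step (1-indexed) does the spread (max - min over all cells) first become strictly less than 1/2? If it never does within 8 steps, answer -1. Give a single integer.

Answer: 1

Derivation:
Step 1: max=3, min=8/3, spread=1/3
  -> spread < 1/2 first at step 1
Step 2: max=3, min=329/120, spread=31/120
Step 3: max=3, min=3029/1080, spread=211/1080
Step 4: max=5353/1800, min=307103/108000, spread=14077/108000
Step 5: max=320317/108000, min=2775593/972000, spread=5363/48600
Step 6: max=177131/60000, min=83739191/29160000, spread=93859/1166400
Step 7: max=286263533/97200000, min=5038525519/1749600000, spread=4568723/69984000
Step 8: max=8566381111/2916000000, min=303147564371/104976000000, spread=8387449/167961600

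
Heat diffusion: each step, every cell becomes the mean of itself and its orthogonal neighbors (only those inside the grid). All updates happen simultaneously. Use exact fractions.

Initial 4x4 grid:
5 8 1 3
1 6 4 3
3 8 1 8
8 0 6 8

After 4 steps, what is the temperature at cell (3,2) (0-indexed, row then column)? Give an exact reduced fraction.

Answer: 1080887/216000

Derivation:
Step 1: cell (3,2) = 15/4
Step 2: cell (3,2) = 1319/240
Step 3: cell (3,2) = 6889/1440
Step 4: cell (3,2) = 1080887/216000
Full grid after step 4:
  11425/2592 475421/108000 431809/108000 130399/32400
  982537/216000 773311/180000 395839/90000 56273/13500
  945169/216000 209323/45000 817211/180000 131149/27000
  37043/8100 981919/216000 1080887/216000 12917/2592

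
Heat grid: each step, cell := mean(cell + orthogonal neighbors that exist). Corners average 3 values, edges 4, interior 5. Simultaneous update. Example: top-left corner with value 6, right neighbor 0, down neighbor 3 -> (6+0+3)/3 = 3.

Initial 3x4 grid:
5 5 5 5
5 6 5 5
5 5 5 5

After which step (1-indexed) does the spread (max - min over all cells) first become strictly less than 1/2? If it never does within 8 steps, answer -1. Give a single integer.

Step 1: max=21/4, min=5, spread=1/4
  -> spread < 1/2 first at step 1
Step 2: max=523/100, min=5, spread=23/100
Step 3: max=24811/4800, min=2013/400, spread=131/960
Step 4: max=222551/43200, min=36391/7200, spread=841/8640
Step 5: max=88942051/17280000, min=7293373/1440000, spread=56863/691200
Step 6: max=799134341/155520000, min=65789543/12960000, spread=386393/6220800
Step 7: max=319433723131/62208000000, min=26340358813/5184000000, spread=26795339/497664000
Step 8: max=19146215714129/3732480000000, min=1582286149667/311040000000, spread=254051069/5971968000

Answer: 1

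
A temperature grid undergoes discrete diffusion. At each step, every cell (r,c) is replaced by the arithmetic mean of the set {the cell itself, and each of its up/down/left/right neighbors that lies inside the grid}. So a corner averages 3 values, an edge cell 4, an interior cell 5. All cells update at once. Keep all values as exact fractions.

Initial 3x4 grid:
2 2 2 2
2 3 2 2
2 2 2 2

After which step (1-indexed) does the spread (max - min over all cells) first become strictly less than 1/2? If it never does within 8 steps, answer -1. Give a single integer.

Step 1: max=9/4, min=2, spread=1/4
  -> spread < 1/2 first at step 1
Step 2: max=223/100, min=2, spread=23/100
Step 3: max=10411/4800, min=813/400, spread=131/960
Step 4: max=92951/43200, min=14791/7200, spread=841/8640
Step 5: max=37102051/17280000, min=2973373/1440000, spread=56863/691200
Step 6: max=332574341/155520000, min=26909543/12960000, spread=386393/6220800
Step 7: max=132809723131/62208000000, min=10788358813/5184000000, spread=26795339/497664000
Step 8: max=7948775714129/3732480000000, min=649166149667/311040000000, spread=254051069/5971968000

Answer: 1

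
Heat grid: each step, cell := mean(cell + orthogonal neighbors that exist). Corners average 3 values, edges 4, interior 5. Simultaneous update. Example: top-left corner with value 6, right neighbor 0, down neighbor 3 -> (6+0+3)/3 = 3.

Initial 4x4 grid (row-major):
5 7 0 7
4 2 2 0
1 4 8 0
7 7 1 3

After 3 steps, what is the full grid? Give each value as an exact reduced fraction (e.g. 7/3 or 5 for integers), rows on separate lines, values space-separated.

After step 1:
  16/3 7/2 4 7/3
  3 19/5 12/5 9/4
  4 22/5 3 11/4
  5 19/4 19/4 4/3
After step 2:
  71/18 499/120 367/120 103/36
  121/30 171/50 309/100 73/30
  41/10 399/100 173/50 7/3
  55/12 189/40 83/24 53/18
After step 3:
  4369/1080 13123/3600 11851/3600 3007/1080
  3487/900 2243/600 9277/3000 4823/1800
  1253/300 3939/1000 9799/3000 5027/1800
  1609/360 5027/1200 13129/3600 629/216

Answer: 4369/1080 13123/3600 11851/3600 3007/1080
3487/900 2243/600 9277/3000 4823/1800
1253/300 3939/1000 9799/3000 5027/1800
1609/360 5027/1200 13129/3600 629/216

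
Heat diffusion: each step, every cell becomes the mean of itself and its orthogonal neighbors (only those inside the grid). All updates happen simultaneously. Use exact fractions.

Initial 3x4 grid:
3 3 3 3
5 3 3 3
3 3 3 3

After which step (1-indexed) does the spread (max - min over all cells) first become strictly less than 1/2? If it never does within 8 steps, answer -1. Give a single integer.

Answer: 3

Derivation:
Step 1: max=11/3, min=3, spread=2/3
Step 2: max=427/120, min=3, spread=67/120
Step 3: max=3677/1080, min=3, spread=437/1080
  -> spread < 1/2 first at step 3
Step 4: max=1453531/432000, min=1509/500, spread=29951/86400
Step 5: max=12879821/3888000, min=10283/3375, spread=206761/777600
Step 6: max=5121795571/1555200000, min=8265671/2700000, spread=14430763/62208000
Step 7: max=305043741689/93312000000, min=665652727/216000000, spread=139854109/746496000
Step 8: max=18218631890251/5598720000000, min=60171228977/19440000000, spread=7114543559/44789760000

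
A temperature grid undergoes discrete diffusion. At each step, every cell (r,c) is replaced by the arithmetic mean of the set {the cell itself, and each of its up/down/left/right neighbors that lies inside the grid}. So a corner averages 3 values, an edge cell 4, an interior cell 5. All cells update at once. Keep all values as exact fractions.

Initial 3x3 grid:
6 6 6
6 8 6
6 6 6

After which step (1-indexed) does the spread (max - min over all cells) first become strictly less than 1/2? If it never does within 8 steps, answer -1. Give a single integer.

Step 1: max=13/2, min=6, spread=1/2
Step 2: max=162/25, min=249/40, spread=51/200
  -> spread < 1/2 first at step 2
Step 3: max=15223/2400, min=1127/180, spread=589/7200
Step 4: max=94943/15000, min=905081/144000, spread=31859/720000
Step 5: max=54531607/8640000, min=5664721/900000, spread=751427/43200000
Step 6: max=340634687/54000000, min=3265463129/518400000, spread=23149331/2592000000
Step 7: max=196106654263/31104000000, min=20414931889/3240000000, spread=616540643/155520000000
Step 8: max=1225512453983/194400000000, min=11761372008761/1866240000000, spread=17737747379/9331200000000

Answer: 2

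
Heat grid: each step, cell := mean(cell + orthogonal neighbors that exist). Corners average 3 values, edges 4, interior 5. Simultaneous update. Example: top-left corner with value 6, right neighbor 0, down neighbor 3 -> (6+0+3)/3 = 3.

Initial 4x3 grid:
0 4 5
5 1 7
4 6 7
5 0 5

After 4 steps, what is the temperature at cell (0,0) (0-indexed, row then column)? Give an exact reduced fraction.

Answer: 75209/21600

Derivation:
Step 1: cell (0,0) = 3
Step 2: cell (0,0) = 8/3
Step 3: cell (0,0) = 103/30
Step 4: cell (0,0) = 75209/21600
Full grid after step 4:
  75209/21600 1703503/432000 135751/32400
  45253/12000 178103/45000 975929/216000
  45503/12000 257129/60000 319643/72000
  2399/600 98471/24000 32413/7200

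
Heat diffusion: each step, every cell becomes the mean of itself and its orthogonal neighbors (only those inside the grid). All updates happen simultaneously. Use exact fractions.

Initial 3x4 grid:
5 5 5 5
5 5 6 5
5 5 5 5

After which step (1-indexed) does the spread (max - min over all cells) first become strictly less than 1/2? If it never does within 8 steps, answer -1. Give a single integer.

Step 1: max=21/4, min=5, spread=1/4
  -> spread < 1/2 first at step 1
Step 2: max=523/100, min=5, spread=23/100
Step 3: max=24811/4800, min=2013/400, spread=131/960
Step 4: max=222551/43200, min=36391/7200, spread=841/8640
Step 5: max=88942051/17280000, min=7293373/1440000, spread=56863/691200
Step 6: max=799134341/155520000, min=65789543/12960000, spread=386393/6220800
Step 7: max=319433723131/62208000000, min=26340358813/5184000000, spread=26795339/497664000
Step 8: max=19146215714129/3732480000000, min=1582286149667/311040000000, spread=254051069/5971968000

Answer: 1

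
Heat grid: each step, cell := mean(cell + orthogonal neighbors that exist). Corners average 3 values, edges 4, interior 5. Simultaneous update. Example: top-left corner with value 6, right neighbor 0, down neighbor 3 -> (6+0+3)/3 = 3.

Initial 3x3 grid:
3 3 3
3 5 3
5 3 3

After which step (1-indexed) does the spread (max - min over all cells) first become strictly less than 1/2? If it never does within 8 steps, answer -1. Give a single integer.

Step 1: max=4, min=3, spread=1
Step 2: max=35/9, min=129/40, spread=239/360
Step 3: max=13127/3600, min=587/180, spread=1387/3600
  -> spread < 1/2 first at step 3
Step 4: max=59041/16200, min=36469/10800, spread=347/1296
Step 5: max=3470477/972000, min=2191943/648000, spread=2921/15552
Step 6: max=207386269/58320000, min=133130221/38880000, spread=24611/186624
Step 7: max=12349287593/3499200000, min=8016890687/2332800000, spread=207329/2239488
Step 8: max=738700475521/209952000000, min=483369926389/139968000000, spread=1746635/26873856

Answer: 3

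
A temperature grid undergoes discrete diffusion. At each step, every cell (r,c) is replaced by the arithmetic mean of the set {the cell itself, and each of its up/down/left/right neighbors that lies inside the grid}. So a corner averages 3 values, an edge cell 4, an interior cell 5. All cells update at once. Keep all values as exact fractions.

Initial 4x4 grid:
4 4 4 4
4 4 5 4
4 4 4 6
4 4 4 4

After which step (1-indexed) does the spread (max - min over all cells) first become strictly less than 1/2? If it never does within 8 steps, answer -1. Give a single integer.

Answer: 3

Derivation:
Step 1: max=19/4, min=4, spread=3/4
Step 2: max=1111/240, min=4, spread=151/240
Step 3: max=9601/2160, min=4, spread=961/2160
  -> spread < 1/2 first at step 3
Step 4: max=952531/216000, min=3237/800, spread=78541/216000
Step 5: max=8466121/1944000, min=43987/10800, spread=548461/1944000
Step 6: max=841750741/194400000, min=552599/135000, spread=46008181/194400000
Step 7: max=7531018681/1749600000, min=1331581553/324000000, spread=851195737/4374000000
Step 8: max=750204946561/174960000000, min=2506548059/607500000, spread=28319105569/174960000000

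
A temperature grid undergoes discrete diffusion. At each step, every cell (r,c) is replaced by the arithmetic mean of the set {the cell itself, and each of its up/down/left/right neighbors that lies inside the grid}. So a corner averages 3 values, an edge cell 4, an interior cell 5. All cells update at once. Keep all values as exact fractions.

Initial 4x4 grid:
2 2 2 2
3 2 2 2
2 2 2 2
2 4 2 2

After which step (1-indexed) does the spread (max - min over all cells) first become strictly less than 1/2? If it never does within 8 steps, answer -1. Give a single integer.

Step 1: max=8/3, min=2, spread=2/3
Step 2: max=151/60, min=2, spread=31/60
Step 3: max=2657/1080, min=2, spread=497/1080
  -> spread < 1/2 first at step 3
Step 4: max=77603/32400, min=454/225, spread=12227/32400
Step 5: max=2297933/972000, min=27553/13500, spread=314117/972000
Step 6: max=67952081/29160000, min=1112231/540000, spread=7891607/29160000
Step 7: max=2018270237/874800000, min=5052169/2430000, spread=199489397/874800000
Step 8: max=60002370053/26244000000, min=3054152587/1458000000, spread=5027623487/26244000000

Answer: 3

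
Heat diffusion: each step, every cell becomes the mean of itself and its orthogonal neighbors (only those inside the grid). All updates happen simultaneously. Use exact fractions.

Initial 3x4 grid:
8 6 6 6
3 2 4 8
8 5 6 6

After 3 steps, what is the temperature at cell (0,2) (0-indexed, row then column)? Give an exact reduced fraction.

Step 1: cell (0,2) = 11/2
Step 2: cell (0,2) = 343/60
Step 3: cell (0,2) = 4979/900
Full grid after step 3:
  2261/432 2407/450 4979/900 3223/540
  8341/1600 10167/2000 16603/3000 2627/450
  2203/432 18781/3600 19541/3600 6371/1080

Answer: 4979/900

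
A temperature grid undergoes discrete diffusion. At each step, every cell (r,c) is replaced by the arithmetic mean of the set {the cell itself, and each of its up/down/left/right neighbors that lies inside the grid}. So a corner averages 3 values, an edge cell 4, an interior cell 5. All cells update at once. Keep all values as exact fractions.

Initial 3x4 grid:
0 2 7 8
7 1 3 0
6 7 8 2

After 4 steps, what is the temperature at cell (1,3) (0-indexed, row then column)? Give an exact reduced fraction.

Answer: 3523859/864000

Derivation:
Step 1: cell (1,3) = 13/4
Step 2: cell (1,3) = 923/240
Step 3: cell (1,3) = 58801/14400
Step 4: cell (1,3) = 3523859/864000
Full grid after step 4:
  81881/21600 70273/18000 7957/2000 176797/43200
  1827707/432000 747523/180000 1507921/360000 3523859/864000
  296443/64800 61861/13500 58241/13500 542791/129600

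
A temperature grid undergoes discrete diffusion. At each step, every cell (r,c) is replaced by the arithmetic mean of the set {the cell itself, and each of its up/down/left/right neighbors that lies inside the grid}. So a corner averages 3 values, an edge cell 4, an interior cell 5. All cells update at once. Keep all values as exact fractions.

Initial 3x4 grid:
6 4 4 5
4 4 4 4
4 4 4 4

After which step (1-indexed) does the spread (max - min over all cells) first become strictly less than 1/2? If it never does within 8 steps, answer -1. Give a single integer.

Step 1: max=14/3, min=4, spread=2/3
Step 2: max=41/9, min=4, spread=5/9
Step 3: max=1901/432, min=971/240, spread=383/1080
  -> spread < 1/2 first at step 3
Step 4: max=14093/3240, min=29443/7200, spread=16873/64800
Step 5: max=3345631/777600, min=2130859/518400, spread=59737/311040
Step 6: max=199538639/46656000, min=128324641/31104000, spread=2820671/18662400
Step 7: max=11914570921/2799360000, min=2575650713/622080000, spread=25931417/223948800
Step 8: max=712575442739/167961600000, min=464853740801/111974400000, spread=1223586523/13436928000

Answer: 3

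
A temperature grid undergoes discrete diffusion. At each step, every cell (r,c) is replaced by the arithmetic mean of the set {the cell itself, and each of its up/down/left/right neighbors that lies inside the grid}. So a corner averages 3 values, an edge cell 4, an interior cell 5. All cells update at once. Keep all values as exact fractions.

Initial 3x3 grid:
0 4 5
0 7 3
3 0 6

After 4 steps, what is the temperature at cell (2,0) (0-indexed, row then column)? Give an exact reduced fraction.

Answer: 59761/21600

Derivation:
Step 1: cell (2,0) = 1
Step 2: cell (2,0) = 5/2
Step 3: cell (2,0) = 853/360
Step 4: cell (2,0) = 59761/21600
Full grid after step 4:
  186683/64800 343459/108000 160897/43200
  1143961/432000 1180039/360000 1027349/288000
  59761/21600 109403/36000 154897/43200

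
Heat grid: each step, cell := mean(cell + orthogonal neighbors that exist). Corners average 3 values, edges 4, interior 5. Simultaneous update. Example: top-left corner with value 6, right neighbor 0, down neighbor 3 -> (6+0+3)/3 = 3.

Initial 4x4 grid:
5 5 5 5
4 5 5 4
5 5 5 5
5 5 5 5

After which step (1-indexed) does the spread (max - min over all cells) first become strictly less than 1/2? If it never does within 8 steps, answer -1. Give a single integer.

Answer: 1

Derivation:
Step 1: max=5, min=14/3, spread=1/3
  -> spread < 1/2 first at step 1
Step 2: max=5, min=569/120, spread=31/120
Step 3: max=1487/300, min=5189/1080, spread=821/5400
Step 4: max=44453/9000, min=156383/32400, spread=18239/162000
Step 5: max=1329311/270000, min=939721/194400, spread=434573/4860000
Step 6: max=7960117/1620000, min=141190331/29160000, spread=83671/1166400
Step 7: max=1192197827/243000000, min=4240452149/874800000, spread=257300141/4374000000
Step 8: max=35725474433/7290000000, min=21219255781/4374000000, spread=540072197/10935000000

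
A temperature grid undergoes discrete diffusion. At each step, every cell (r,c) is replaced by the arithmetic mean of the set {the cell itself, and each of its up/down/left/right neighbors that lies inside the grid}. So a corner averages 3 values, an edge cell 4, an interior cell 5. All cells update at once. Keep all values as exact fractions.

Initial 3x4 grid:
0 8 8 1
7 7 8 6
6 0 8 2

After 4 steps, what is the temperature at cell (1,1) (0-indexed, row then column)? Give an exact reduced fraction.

Answer: 993509/180000

Derivation:
Step 1: cell (1,1) = 6
Step 2: cell (1,1) = 147/25
Step 3: cell (1,1) = 32897/6000
Step 4: cell (1,1) = 993509/180000
Full grid after step 4:
  58949/10800 12523/2250 11381/2000 237901/43200
  1139453/216000 993509/180000 1974643/360000 4724447/864000
  337019/64800 1137833/216000 1167773/216000 681853/129600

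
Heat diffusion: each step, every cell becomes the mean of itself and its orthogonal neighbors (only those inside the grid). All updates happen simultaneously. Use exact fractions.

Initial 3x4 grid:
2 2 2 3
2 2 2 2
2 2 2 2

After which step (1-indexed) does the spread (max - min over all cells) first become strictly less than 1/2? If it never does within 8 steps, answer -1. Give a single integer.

Step 1: max=7/3, min=2, spread=1/3
  -> spread < 1/2 first at step 1
Step 2: max=41/18, min=2, spread=5/18
Step 3: max=473/216, min=2, spread=41/216
Step 4: max=56057/25920, min=2, spread=4217/25920
Step 5: max=3319549/1555200, min=14479/7200, spread=38417/311040
Step 6: max=197824211/93312000, min=290597/144000, spread=1903471/18662400
Step 7: max=11798429089/5598720000, min=8755759/4320000, spread=18038617/223948800
Step 8: max=705114582851/335923200000, min=790526759/388800000, spread=883978523/13436928000

Answer: 1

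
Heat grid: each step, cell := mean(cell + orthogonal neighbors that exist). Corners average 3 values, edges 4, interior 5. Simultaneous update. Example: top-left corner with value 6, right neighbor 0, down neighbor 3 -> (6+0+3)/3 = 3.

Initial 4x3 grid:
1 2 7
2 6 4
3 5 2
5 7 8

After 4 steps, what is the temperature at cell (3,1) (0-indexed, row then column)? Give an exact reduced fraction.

Step 1: cell (3,1) = 25/4
Step 2: cell (3,1) = 1291/240
Step 3: cell (3,1) = 74033/14400
Step 4: cell (3,1) = 4291747/864000
Full grid after step 4:
  223099/64800 88807/24000 65831/16200
  796693/216000 241933/60000 116821/27000
  308591/72000 1637723/360000 259537/54000
  203851/43200 4291747/864000 661703/129600

Answer: 4291747/864000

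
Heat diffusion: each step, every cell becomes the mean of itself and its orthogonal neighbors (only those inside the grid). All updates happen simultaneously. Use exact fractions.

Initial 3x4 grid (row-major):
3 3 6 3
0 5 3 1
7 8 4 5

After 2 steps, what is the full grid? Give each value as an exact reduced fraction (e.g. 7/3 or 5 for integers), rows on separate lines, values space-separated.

Answer: 10/3 69/20 227/60 121/36
291/80 108/25 387/100 101/30
59/12 99/20 68/15 34/9

Derivation:
After step 1:
  2 17/4 15/4 10/3
  15/4 19/5 19/5 3
  5 6 5 10/3
After step 2:
  10/3 69/20 227/60 121/36
  291/80 108/25 387/100 101/30
  59/12 99/20 68/15 34/9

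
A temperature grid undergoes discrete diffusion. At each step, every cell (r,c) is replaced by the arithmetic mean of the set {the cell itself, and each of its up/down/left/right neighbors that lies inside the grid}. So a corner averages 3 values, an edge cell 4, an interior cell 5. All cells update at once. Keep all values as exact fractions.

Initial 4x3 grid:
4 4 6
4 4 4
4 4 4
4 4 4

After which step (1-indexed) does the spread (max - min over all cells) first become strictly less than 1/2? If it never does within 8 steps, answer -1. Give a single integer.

Step 1: max=14/3, min=4, spread=2/3
Step 2: max=41/9, min=4, spread=5/9
Step 3: max=473/108, min=4, spread=41/108
  -> spread < 1/2 first at step 3
Step 4: max=56057/12960, min=4, spread=4217/12960
Step 5: max=3319549/777600, min=14479/3600, spread=38417/155520
Step 6: max=197824211/46656000, min=290597/72000, spread=1903471/9331200
Step 7: max=11798429089/2799360000, min=8755759/2160000, spread=18038617/111974400
Step 8: max=705114582851/167961600000, min=790526759/194400000, spread=883978523/6718464000

Answer: 3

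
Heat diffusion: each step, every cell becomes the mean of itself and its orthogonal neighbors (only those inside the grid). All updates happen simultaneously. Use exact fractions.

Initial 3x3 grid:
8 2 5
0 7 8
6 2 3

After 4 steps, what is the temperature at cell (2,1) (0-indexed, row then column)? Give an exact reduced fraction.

Step 1: cell (2,1) = 9/2
Step 2: cell (2,1) = 153/40
Step 3: cell (2,1) = 3557/800
Step 4: cell (2,1) = 617737/144000
Full grid after step 4:
  585241/129600 1980961/432000 23533/4800
  1218349/288000 414541/90000 4026797/864000
  550541/129600 617737/144000 600691/129600

Answer: 617737/144000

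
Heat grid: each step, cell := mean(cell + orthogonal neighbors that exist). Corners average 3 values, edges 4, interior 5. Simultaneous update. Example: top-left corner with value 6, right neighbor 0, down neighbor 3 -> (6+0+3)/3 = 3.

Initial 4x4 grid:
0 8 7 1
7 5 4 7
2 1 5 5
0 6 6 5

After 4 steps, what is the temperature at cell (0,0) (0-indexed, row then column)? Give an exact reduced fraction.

Step 1: cell (0,0) = 5
Step 2: cell (0,0) = 9/2
Step 3: cell (0,0) = 9/2
Step 4: cell (0,0) = 4007/900
Full grid after step 4:
  4007/900 18663/4000 58921/12000 35497/7200
  147557/36000 13337/3000 284477/60000 357131/72000
  15923/4320 726739/180000 418879/90000 1050569/216000
  44897/12960 169493/43200 968609/216000 158743/32400

Answer: 4007/900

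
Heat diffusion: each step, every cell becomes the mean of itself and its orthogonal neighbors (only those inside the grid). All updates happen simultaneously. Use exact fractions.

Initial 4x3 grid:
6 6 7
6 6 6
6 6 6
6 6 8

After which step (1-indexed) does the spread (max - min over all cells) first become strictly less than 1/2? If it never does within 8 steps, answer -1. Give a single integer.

Step 1: max=20/3, min=6, spread=2/3
Step 2: max=59/9, min=6, spread=5/9
Step 3: max=2765/432, min=1451/240, spread=383/1080
  -> spread < 1/2 first at step 3
Step 4: max=20573/3240, min=43843/7200, spread=16873/64800
Step 5: max=4900831/777600, min=3167659/518400, spread=59737/311040
Step 6: max=292850639/46656000, min=190532641/31104000, spread=2820671/18662400
Step 7: max=17513290921/2799360000, min=3819810713/622080000, spread=25931417/223948800
Step 8: max=1048498642739/167961600000, min=688802540801/111974400000, spread=1223586523/13436928000

Answer: 3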